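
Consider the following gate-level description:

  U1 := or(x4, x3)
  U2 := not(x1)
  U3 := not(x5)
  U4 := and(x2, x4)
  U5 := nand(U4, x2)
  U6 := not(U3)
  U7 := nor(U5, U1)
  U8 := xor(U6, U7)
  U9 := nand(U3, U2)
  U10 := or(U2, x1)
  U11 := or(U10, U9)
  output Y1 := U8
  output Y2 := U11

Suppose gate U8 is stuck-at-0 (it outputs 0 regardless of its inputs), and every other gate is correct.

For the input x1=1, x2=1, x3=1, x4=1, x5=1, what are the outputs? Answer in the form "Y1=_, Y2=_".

Y1=0, Y2=1

Propagate with U8 forced: U1=1, U2=0, U3=0, U4=1, U5=0, U6=1, U7=0, U8=0 [stuck-at-0], U9=1, U10=1, U11=1.
So the outputs are Y1=0, Y2=1. (Without the fault they would be Y1=1, Y2=1.)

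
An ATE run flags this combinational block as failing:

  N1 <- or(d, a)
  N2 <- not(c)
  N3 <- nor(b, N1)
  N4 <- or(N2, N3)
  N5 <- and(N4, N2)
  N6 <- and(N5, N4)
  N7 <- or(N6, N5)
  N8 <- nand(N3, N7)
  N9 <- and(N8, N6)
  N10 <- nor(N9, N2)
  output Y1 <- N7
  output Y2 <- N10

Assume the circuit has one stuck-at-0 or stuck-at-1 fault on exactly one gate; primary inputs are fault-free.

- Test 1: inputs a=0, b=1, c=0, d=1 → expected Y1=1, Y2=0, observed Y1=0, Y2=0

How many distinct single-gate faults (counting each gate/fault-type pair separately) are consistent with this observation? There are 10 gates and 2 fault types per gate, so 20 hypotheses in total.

Fault-free: N1=1, N2=1, N3=0, N4=1, N5=1, N6=1, N7=1, N8=1, N9=1, N10=0 → Y1=1, Y2=0. Observed Y1=0, Y2=0.
  N1: none of the 2 fault types match ✗
  N2: none of the 2 fault types match ✗
  N3: none of the 2 fault types match ✗
  N4: stuck-at-0 ✓; others ✗
  N5: stuck-at-0 ✓; others ✗
  N6: none of the 2 fault types match ✗
  N7: stuck-at-0 ✓; others ✗
  N8: none of the 2 fault types match ✗
  N9: none of the 2 fault types match ✗
  N10: none of the 2 fault types match ✗
Consistent faults: {N4 stuck-at-0, N5 stuck-at-0, N7 stuck-at-0} — 3 in all.

3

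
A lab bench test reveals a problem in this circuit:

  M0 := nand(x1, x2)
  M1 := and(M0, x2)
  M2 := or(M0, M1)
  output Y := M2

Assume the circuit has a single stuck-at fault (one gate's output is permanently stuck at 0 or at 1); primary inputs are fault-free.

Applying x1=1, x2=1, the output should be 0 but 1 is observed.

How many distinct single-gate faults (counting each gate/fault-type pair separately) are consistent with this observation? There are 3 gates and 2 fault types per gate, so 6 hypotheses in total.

3

Fault-free: M0=0, M1=0, M2=0 → 0. Observed 1.
  M0 stuck-at-0: output 0 ✗
  M0 stuck-at-1: output 1 ✓
  M1 stuck-at-0: output 0 ✗
  M1 stuck-at-1: output 1 ✓
  M2 stuck-at-0: output 0 ✗
  M2 stuck-at-1: output 1 ✓
Consistent faults: {M0 stuck-at-1, M1 stuck-at-1, M2 stuck-at-1} — 3 in all.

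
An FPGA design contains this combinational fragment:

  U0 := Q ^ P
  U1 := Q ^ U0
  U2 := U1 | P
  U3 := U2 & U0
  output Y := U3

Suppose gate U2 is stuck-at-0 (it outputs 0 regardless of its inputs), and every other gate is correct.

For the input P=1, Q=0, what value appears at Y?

Propagate with U2 forced: U0=1, U1=1, U2=0 [stuck-at-0], U3=0.
So Y = 0. (Without the fault it would be 1.)

0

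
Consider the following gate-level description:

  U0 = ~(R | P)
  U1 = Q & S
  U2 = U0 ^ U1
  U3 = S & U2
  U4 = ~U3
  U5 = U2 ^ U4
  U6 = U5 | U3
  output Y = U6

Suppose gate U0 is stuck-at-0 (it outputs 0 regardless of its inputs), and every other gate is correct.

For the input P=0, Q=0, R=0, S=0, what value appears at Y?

Propagate with U0 forced: U0=0 [stuck-at-0], U1=0, U2=0, U3=0, U4=1, U5=1, U6=1.
So Y = 1. (Without the fault it would be 0.)

1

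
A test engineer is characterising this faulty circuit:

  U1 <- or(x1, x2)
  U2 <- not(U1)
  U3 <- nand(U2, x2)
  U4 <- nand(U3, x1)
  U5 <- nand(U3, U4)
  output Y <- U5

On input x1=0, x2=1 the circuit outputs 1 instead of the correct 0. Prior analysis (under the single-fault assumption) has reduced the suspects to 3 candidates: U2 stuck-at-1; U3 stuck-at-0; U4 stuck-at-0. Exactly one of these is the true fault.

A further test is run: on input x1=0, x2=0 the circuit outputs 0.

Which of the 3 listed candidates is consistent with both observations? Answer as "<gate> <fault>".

Evaluate each candidate on input x1=0, x2=0:
  U2 stuck-at-1: U1=0, U2=1 [stuck-at-1], U3=1, U4=1, U5=0 → 0 — matches
  U3 stuck-at-0: U1=0, U2=1, U3=0 [stuck-at-0], U4=1, U5=1 → 1 — eliminated
  U4 stuck-at-0: U1=0, U2=1, U3=1, U4=0 [stuck-at-0], U5=1 → 1 — eliminated
Only U2 stuck-at-1 reproduces the observed 0.

U2 stuck-at-1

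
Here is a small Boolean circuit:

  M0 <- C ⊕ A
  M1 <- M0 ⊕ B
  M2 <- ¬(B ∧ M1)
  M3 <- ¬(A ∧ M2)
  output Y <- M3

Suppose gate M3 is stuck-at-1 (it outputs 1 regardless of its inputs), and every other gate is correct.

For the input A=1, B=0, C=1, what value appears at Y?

Propagate with M3 forced: M0=0, M1=0, M2=1, M3=1 [stuck-at-1].
So Y = 1. (Without the fault it would be 0.)

1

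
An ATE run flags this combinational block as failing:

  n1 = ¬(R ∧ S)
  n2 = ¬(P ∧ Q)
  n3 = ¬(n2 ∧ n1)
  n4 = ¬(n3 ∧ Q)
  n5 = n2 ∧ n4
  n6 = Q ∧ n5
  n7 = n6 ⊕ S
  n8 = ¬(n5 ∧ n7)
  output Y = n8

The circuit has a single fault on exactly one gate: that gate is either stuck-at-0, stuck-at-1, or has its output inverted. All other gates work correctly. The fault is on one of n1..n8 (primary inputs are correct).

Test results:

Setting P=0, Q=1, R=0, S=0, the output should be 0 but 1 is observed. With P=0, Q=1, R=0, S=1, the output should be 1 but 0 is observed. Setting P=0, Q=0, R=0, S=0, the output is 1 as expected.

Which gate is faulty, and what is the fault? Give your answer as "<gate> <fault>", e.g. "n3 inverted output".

Fault-free values for test 1 (P=0, Q=1, R=0, S=0): n1=1, n2=1, n3=0, n4=1, n5=1, n6=1, n7=1, n8=0, giving Y=0. Observed 1.
Test 1: faults giving observed 1 are {n1 stuck-at-0, n1 inverted output, n2 stuck-at-0, n2 inverted output, n3 stuck-at-1, n3 inverted output, n4 stuck-at-0, n4 inverted output, n5 stuck-at-0, n5 inverted output, n6 stuck-at-0, n6 inverted output, n7 stuck-at-0, n7 inverted output, n8 stuck-at-1, n8 inverted output}.
Test 2 (P=0, Q=1, R=0, S=1): fault-free n1=1, n2=1, n3=0, n4=1, n5=1, n6=1, n7=0, n8=1 → 1; observed 0. Eliminates n1 stuck-at-0, n1 inverted output, n2 stuck-at-0, n2 inverted output, n3 stuck-at-1, n3 inverted output, n4 stuck-at-0, n4 inverted output, n5 stuck-at-0, n5 inverted output, n7 stuck-at-0, n8 stuck-at-1.
Test 3 (P=0, Q=0, R=0, S=0): fault-free n1=1, n2=1, n3=0, n4=1, n5=1, n6=0, n7=0, n8=1 → 1; observed 1. Eliminates n6 inverted output, n7 inverted output, n8 inverted output.
Only n6 stuck-at-0 is consistent with every test.

n6 stuck-at-0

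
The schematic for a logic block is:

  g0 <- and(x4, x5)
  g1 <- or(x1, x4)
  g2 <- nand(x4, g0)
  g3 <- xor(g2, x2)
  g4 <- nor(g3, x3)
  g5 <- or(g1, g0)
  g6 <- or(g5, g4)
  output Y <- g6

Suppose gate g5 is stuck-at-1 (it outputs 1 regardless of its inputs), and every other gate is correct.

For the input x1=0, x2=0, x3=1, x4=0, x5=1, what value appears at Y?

Propagate with g5 forced: g0=0, g1=0, g2=1, g3=1, g4=0, g5=1 [stuck-at-1], g6=1.
So Y = 1. (Without the fault it would be 0.)

1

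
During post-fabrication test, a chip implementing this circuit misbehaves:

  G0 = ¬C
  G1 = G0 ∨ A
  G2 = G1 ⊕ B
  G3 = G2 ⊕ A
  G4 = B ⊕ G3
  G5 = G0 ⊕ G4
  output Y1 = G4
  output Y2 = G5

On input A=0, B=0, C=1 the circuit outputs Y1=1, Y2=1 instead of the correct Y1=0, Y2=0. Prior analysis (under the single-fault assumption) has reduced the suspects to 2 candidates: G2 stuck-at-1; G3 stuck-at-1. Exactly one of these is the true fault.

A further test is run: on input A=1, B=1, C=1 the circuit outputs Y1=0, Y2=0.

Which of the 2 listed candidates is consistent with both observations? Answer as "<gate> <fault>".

G3 stuck-at-1

Evaluate each candidate on input A=1, B=1, C=1:
  G2 stuck-at-1: G0=0, G1=1, G2=1 [stuck-at-1], G3=0, G4=1, G5=1 → Y1=1, Y2=1 — eliminated
  G3 stuck-at-1: G0=0, G1=1, G2=0, G3=1 [stuck-at-1], G4=0, G5=0 → Y1=0, Y2=0 — matches
Only G3 stuck-at-1 reproduces the observed Y1=0, Y2=0.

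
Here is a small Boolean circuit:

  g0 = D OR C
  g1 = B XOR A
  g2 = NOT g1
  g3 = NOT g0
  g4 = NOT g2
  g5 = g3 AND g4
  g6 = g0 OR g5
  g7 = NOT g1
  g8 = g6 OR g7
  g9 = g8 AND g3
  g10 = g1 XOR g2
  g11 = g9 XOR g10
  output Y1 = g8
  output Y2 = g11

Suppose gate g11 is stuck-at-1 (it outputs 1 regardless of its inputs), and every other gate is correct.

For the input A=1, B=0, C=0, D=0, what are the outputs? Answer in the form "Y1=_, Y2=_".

Y1=1, Y2=1

Propagate with g11 forced: g0=0, g1=1, g2=0, g3=1, g4=1, g5=1, g6=1, g7=0, g8=1, g9=1, g10=1, g11=1 [stuck-at-1].
So the outputs are Y1=1, Y2=1. (Without the fault they would be Y1=1, Y2=0.)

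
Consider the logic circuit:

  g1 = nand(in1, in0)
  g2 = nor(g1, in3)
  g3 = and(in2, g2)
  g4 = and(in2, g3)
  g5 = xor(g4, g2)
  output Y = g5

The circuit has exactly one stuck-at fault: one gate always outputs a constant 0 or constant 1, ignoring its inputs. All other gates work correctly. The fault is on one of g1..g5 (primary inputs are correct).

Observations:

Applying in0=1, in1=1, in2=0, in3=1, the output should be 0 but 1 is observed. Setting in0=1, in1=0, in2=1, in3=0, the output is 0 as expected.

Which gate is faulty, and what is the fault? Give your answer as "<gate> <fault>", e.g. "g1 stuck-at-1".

g2 stuck-at-1

Fault-free values for test 1 (in0=1, in1=1, in2=0, in3=1): g1=0, g2=0, g3=0, g4=0, g5=0, giving Y=0. Observed 1.
Test 1: faults giving observed 1 are {g2 stuck-at-1, g4 stuck-at-1, g5 stuck-at-1}.
Test 2 (in0=1, in1=0, in2=1, in3=0): fault-free g1=1, g2=0, g3=0, g4=0, g5=0 → 0; observed 0. Eliminates g4 stuck-at-1, g5 stuck-at-1.
Only g2 stuck-at-1 is consistent with every test.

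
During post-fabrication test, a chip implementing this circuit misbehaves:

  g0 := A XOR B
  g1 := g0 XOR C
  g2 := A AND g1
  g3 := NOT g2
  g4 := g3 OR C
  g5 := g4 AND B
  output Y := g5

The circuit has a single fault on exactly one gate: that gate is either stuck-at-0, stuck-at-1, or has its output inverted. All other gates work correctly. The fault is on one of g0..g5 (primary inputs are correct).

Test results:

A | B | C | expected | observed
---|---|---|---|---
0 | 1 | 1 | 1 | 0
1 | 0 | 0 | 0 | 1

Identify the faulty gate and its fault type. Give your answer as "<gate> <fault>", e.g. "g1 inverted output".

Fault-free values for test 1 (A=0, B=1, C=1): g0=1, g1=0, g2=0, g3=1, g4=1, g5=1, giving Y=1. Observed 0.
Test 1: faults giving observed 0 are {g4 stuck-at-0, g4 inverted output, g5 stuck-at-0, g5 inverted output}.
Test 2 (A=1, B=0, C=0): fault-free g0=1, g1=1, g2=1, g3=0, g4=0, g5=0 → 0; observed 1. Eliminates g4 stuck-at-0, g4 inverted output, g5 stuck-at-0.
Only g5 inverted output is consistent with every test.

g5 inverted output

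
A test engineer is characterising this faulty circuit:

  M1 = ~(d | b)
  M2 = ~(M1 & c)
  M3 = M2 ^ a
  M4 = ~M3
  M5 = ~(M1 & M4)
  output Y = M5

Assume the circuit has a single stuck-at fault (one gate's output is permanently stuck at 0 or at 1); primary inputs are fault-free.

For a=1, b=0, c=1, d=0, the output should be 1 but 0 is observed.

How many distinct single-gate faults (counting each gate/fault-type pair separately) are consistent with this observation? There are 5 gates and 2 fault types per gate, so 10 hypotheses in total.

4

Fault-free: M1=1, M2=0, M3=1, M4=0, M5=1 → 1. Observed 0.
  M1 stuck-at-0: output 1 ✗
  M1 stuck-at-1: output 1 ✗
  M2 stuck-at-0: output 1 ✗
  M2 stuck-at-1: output 0 ✓
  M3 stuck-at-0: output 0 ✓
  M3 stuck-at-1: output 1 ✗
  M4 stuck-at-0: output 1 ✗
  M4 stuck-at-1: output 0 ✓
  M5 stuck-at-0: output 0 ✓
  M5 stuck-at-1: output 1 ✗
Consistent faults: {M2 stuck-at-1, M3 stuck-at-0, M4 stuck-at-1, M5 stuck-at-0} — 4 in all.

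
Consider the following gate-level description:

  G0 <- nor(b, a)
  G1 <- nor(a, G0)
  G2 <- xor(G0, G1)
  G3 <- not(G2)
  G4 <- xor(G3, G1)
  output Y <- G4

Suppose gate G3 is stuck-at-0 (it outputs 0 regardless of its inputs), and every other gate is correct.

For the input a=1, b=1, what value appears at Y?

Propagate with G3 forced: G0=0, G1=0, G2=0, G3=0 [stuck-at-0], G4=0.
So Y = 0. (Without the fault it would be 1.)

0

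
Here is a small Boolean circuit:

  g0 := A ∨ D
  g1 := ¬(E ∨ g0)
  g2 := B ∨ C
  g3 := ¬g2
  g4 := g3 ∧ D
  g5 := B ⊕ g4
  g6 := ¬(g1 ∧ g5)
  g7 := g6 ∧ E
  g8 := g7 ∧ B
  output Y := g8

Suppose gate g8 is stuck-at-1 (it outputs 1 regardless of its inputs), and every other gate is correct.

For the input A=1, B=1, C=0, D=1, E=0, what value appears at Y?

1

Propagate with g8 forced: g0=1, g1=0, g2=1, g3=0, g4=0, g5=1, g6=1, g7=0, g8=1 [stuck-at-1].
So Y = 1. (Without the fault it would be 0.)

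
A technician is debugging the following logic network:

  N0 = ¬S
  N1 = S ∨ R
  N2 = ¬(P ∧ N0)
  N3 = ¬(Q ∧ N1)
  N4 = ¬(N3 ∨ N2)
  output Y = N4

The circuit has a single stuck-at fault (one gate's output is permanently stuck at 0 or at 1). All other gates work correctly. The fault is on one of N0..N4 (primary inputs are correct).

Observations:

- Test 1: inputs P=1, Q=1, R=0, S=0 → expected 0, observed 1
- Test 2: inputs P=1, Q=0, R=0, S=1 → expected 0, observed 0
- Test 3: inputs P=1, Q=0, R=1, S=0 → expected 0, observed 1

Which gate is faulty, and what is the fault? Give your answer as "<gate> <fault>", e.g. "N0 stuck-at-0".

Fault-free values for test 1 (P=1, Q=1, R=0, S=0): N0=1, N1=0, N2=0, N3=1, N4=0, giving Y=0. Observed 1.
Test 1: faults giving observed 1 are {N1 stuck-at-1, N3 stuck-at-0, N4 stuck-at-1}.
Test 2 (P=1, Q=0, R=0, S=1): fault-free N0=0, N1=1, N2=1, N3=1, N4=0 → 0; observed 0. Eliminates N4 stuck-at-1.
Test 3 (P=1, Q=0, R=1, S=0): fault-free N0=1, N1=1, N2=0, N3=1, N4=0 → 0; observed 1. Eliminates N1 stuck-at-1.
Only N3 stuck-at-0 is consistent with every test.

N3 stuck-at-0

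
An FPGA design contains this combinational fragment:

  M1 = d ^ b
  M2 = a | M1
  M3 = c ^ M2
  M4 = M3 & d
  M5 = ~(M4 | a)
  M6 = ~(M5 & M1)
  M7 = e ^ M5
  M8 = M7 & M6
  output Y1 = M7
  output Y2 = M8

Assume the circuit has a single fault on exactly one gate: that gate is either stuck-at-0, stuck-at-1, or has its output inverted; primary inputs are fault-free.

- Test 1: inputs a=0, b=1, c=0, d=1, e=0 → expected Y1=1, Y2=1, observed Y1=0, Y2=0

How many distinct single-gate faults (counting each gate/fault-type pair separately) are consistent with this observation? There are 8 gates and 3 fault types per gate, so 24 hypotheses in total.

12

Fault-free: M1=0, M2=0, M3=0, M4=0, M5=1, M6=1, M7=1, M8=1 → Y1=1, Y2=1. Observed Y1=0, Y2=0.
  M1: stuck-at-1, inverted output ✓; others ✗
  M2: stuck-at-1, inverted output ✓; others ✗
  M3: stuck-at-1, inverted output ✓; others ✗
  M4: stuck-at-1, inverted output ✓; others ✗
  M5: stuck-at-0, inverted output ✓; others ✗
  M6: none of the 3 fault types match ✗
  M7: stuck-at-0, inverted output ✓; others ✗
  M8: none of the 3 fault types match ✗
Consistent faults: {M1 stuck-at-1, M1 inverted output, M2 stuck-at-1, M2 inverted output, M3 stuck-at-1, M3 inverted output, M4 stuck-at-1, M4 inverted output, M5 stuck-at-0, M5 inverted output, M7 stuck-at-0, M7 inverted output} — 12 in all.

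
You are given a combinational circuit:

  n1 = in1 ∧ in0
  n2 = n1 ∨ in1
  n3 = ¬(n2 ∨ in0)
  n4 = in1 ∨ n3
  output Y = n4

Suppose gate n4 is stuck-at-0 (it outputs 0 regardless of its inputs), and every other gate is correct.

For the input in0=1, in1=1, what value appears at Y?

Propagate with n4 forced: n1=1, n2=1, n3=0, n4=0 [stuck-at-0].
So Y = 0. (Without the fault it would be 1.)

0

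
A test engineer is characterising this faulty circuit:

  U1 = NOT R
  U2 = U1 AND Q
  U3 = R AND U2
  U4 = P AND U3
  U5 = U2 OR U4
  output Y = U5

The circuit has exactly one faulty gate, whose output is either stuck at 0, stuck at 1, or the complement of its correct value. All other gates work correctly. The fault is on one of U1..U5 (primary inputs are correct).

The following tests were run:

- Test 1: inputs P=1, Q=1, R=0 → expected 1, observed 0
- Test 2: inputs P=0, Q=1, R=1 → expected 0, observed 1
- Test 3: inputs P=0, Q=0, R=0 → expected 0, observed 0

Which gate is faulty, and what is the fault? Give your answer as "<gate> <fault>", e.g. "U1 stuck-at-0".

U1 inverted output

Fault-free values for test 1 (P=1, Q=1, R=0): U1=1, U2=1, U3=0, U4=0, U5=1, giving Y=1. Observed 0.
Test 1: faults giving observed 0 are {U1 stuck-at-0, U1 inverted output, U2 stuck-at-0, U2 inverted output, U5 stuck-at-0, U5 inverted output}.
Test 2 (P=0, Q=1, R=1): fault-free U1=0, U2=0, U3=0, U4=0, U5=0 → 0; observed 1. Eliminates U1 stuck-at-0, U2 stuck-at-0, U5 stuck-at-0.
Test 3 (P=0, Q=0, R=0): fault-free U1=1, U2=0, U3=0, U4=0, U5=0 → 0; observed 0. Eliminates U2 inverted output, U5 inverted output.
Only U1 inverted output is consistent with every test.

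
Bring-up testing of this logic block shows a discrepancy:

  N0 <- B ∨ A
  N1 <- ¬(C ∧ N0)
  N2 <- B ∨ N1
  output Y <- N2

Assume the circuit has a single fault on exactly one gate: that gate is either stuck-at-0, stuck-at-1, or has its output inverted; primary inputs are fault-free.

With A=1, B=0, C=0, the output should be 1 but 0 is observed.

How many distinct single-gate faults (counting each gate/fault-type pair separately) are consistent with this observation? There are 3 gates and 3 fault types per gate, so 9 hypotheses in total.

Fault-free: N0=1, N1=1, N2=1 → 1. Observed 0.
  N0 stuck-at-0: output 1 ✗
  N0 stuck-at-1: output 1 ✗
  N0 inverted output: output 1 ✗
  N1 stuck-at-0: output 0 ✓
  N1 stuck-at-1: output 1 ✗
  N1 inverted output: output 0 ✓
  N2 stuck-at-0: output 0 ✓
  N2 stuck-at-1: output 1 ✗
  N2 inverted output: output 0 ✓
Consistent faults: {N1 stuck-at-0, N1 inverted output, N2 stuck-at-0, N2 inverted output} — 4 in all.

4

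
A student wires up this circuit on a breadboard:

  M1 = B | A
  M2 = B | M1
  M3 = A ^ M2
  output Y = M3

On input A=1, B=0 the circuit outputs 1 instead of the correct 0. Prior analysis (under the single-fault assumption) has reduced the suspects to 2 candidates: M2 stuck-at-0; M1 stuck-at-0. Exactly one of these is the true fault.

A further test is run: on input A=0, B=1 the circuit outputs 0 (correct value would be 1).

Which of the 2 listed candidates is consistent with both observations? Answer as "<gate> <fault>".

M2 stuck-at-0

Evaluate each candidate on input A=0, B=1:
  M2 stuck-at-0: M1=1, M2=0 [stuck-at-0], M3=0 → 0 — matches
  M1 stuck-at-0: M1=0 [stuck-at-0], M2=1, M3=1 → 1 — eliminated
Only M2 stuck-at-0 reproduces the observed 0.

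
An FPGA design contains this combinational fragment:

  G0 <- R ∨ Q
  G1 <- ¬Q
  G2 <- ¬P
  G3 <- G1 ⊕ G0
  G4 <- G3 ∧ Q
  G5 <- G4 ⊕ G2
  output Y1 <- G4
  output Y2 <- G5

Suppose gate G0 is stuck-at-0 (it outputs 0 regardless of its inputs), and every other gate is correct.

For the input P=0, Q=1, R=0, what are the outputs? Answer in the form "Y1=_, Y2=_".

Y1=0, Y2=1

Propagate with G0 forced: G0=0 [stuck-at-0], G1=0, G2=1, G3=0, G4=0, G5=1.
So the outputs are Y1=0, Y2=1. (Without the fault they would be Y1=1, Y2=0.)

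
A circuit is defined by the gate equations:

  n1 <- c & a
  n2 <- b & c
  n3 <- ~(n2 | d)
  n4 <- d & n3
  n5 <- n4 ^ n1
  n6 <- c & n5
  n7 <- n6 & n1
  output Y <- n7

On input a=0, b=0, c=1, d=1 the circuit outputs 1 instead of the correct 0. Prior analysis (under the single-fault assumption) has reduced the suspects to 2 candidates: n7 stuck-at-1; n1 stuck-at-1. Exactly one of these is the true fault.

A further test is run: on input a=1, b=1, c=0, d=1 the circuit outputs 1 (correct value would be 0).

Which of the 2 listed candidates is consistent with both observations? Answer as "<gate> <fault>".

n7 stuck-at-1

Evaluate each candidate on input a=1, b=1, c=0, d=1:
  n7 stuck-at-1: n1=0, n2=0, n3=0, n4=0, n5=0, n6=0, n7=1 [stuck-at-1] → 1 — matches
  n1 stuck-at-1: n1=1 [stuck-at-1], n2=0, n3=0, n4=0, n5=1, n6=0, n7=0 → 0 — eliminated
Only n7 stuck-at-1 reproduces the observed 1.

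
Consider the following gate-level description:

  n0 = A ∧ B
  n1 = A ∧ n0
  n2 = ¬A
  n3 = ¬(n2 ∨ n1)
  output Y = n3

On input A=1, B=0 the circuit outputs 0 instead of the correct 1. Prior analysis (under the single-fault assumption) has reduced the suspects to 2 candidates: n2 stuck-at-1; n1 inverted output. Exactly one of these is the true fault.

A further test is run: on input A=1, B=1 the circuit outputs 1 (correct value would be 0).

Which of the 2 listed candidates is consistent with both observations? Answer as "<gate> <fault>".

Evaluate each candidate on input A=1, B=1:
  n2 stuck-at-1: n0=1, n1=1, n2=1 [stuck-at-1], n3=0 → 0 — eliminated
  n1 inverted output: n0=1, n1=0 [inverted output], n2=0, n3=1 → 1 — matches
Only n1 inverted output reproduces the observed 1.

n1 inverted output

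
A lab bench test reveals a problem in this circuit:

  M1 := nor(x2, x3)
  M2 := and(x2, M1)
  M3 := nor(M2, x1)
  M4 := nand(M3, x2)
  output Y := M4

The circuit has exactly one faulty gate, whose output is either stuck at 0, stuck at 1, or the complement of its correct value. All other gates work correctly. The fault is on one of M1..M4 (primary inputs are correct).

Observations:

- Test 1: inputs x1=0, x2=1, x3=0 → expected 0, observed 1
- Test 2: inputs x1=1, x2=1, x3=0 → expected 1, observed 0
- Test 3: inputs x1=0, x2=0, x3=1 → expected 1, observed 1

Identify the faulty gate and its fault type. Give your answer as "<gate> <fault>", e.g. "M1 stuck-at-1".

Fault-free values for test 1 (x1=0, x2=1, x3=0): M1=0, M2=0, M3=1, M4=0, giving Y=0. Observed 1.
Test 1: faults giving observed 1 are {M1 stuck-at-1, M1 inverted output, M2 stuck-at-1, M2 inverted output, M3 stuck-at-0, M3 inverted output, M4 stuck-at-1, M4 inverted output}.
Test 2 (x1=1, x2=1, x3=0): fault-free M1=0, M2=0, M3=0, M4=1 → 1; observed 0. Eliminates M1 stuck-at-1, M1 inverted output, M2 stuck-at-1, M2 inverted output, M3 stuck-at-0, M4 stuck-at-1.
Test 3 (x1=0, x2=0, x3=1): fault-free M1=0, M2=0, M3=1, M4=1 → 1; observed 1. Eliminates M4 inverted output.
Only M3 inverted output is consistent with every test.

M3 inverted output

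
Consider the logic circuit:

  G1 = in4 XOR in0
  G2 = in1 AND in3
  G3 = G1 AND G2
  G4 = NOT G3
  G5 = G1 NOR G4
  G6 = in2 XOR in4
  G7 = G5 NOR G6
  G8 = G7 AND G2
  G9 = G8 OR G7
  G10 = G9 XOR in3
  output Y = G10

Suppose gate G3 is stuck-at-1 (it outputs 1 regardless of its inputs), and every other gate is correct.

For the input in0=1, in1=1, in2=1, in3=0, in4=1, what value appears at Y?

Propagate with G3 forced: G1=0, G2=0, G3=1 [stuck-at-1], G4=0, G5=1, G6=0, G7=0, G8=0, G9=0, G10=0.
So Y = 0. (Without the fault it would be 1.)

0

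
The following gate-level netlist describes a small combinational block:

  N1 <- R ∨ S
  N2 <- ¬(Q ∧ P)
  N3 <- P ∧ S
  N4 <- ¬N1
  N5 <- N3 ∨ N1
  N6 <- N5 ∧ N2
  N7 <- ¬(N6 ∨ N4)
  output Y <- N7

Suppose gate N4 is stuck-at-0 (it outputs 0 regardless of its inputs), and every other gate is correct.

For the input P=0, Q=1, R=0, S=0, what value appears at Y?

1

Propagate with N4 forced: N1=0, N2=1, N3=0, N4=0 [stuck-at-0], N5=0, N6=0, N7=1.
So Y = 1. (Without the fault it would be 0.)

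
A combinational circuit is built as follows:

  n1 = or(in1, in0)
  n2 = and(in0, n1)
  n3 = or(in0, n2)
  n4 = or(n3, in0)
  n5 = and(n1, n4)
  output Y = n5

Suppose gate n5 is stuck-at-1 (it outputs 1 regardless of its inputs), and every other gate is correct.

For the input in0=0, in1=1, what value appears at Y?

Propagate with n5 forced: n1=1, n2=0, n3=0, n4=0, n5=1 [stuck-at-1].
So Y = 1. (Without the fault it would be 0.)

1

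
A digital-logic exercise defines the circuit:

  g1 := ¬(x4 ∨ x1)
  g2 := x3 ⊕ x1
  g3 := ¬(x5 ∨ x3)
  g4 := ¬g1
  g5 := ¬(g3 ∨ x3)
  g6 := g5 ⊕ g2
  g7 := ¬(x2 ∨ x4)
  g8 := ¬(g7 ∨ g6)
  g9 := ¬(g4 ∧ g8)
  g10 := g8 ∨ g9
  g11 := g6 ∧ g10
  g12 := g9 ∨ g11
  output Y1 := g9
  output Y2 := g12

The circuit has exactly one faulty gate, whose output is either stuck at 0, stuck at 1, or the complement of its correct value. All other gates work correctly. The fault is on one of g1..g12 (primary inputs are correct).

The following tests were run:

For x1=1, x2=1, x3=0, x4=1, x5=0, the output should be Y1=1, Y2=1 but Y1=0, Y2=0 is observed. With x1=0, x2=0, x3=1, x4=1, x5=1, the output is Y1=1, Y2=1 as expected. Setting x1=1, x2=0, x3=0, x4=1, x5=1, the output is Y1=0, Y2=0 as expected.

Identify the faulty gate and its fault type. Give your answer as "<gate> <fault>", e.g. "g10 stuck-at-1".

g3 stuck-at-0

Fault-free values for test 1 (x1=1, x2=1, x3=0, x4=1, x5=0): g1=0, g2=1, g3=1, g4=1, g5=0, g6=1, g7=0, g8=0, g9=1, g10=1, g11=1, g12=1, giving Y1=1, Y2=1. Observed Y1=0, Y2=0.
Test 1: faults giving observed Y1=0, Y2=0 are {g2 stuck-at-0, g2 inverted output, g3 stuck-at-0, g3 inverted output, g5 stuck-at-1, g5 inverted output, g6 stuck-at-0, g6 inverted output, g9 stuck-at-0, g9 inverted output}.
Test 2 (x1=0, x2=0, x3=1, x4=1, x5=1): fault-free g1=0, g2=1, g3=0, g4=1, g5=0, g6=1, g7=0, g8=0, g9=1, g10=1, g11=1, g12=1 → Y1=1, Y2=1; observed Y1=1, Y2=1. Eliminates g2 stuck-at-0, g2 inverted output, g5 stuck-at-1, g5 inverted output, g6 stuck-at-0, g6 inverted output, g9 stuck-at-0, g9 inverted output.
Test 3 (x1=1, x2=0, x3=0, x4=1, x5=1): fault-free g1=0, g2=1, g3=0, g4=1, g5=1, g6=0, g7=0, g8=1, g9=0, g10=1, g11=0, g12=0 → Y1=0, Y2=0; observed Y1=0, Y2=0. Eliminates g3 inverted output.
Only g3 stuck-at-0 is consistent with every test.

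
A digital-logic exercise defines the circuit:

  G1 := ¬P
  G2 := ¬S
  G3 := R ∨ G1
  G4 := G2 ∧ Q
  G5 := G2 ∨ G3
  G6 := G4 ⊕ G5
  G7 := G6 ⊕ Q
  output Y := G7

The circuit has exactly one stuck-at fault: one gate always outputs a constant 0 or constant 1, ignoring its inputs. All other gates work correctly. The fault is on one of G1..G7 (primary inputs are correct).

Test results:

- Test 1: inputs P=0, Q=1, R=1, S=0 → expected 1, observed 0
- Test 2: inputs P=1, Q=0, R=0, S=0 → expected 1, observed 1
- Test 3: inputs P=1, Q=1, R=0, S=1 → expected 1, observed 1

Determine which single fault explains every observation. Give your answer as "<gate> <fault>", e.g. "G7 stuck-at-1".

Fault-free values for test 1 (P=0, Q=1, R=1, S=0): G1=1, G2=1, G3=1, G4=1, G5=1, G6=0, G7=1, giving Y=1. Observed 0.
Test 1: faults giving observed 0 are {G2 stuck-at-0, G4 stuck-at-0, G5 stuck-at-0, G6 stuck-at-1, G7 stuck-at-0}.
Test 2 (P=1, Q=0, R=0, S=0): fault-free G1=0, G2=1, G3=0, G4=0, G5=1, G6=1, G7=1 → 1; observed 1. Eliminates G2 stuck-at-0, G5 stuck-at-0, G7 stuck-at-0.
Test 3 (P=1, Q=1, R=0, S=1): fault-free G1=0, G2=0, G3=0, G4=0, G5=0, G6=0, G7=1 → 1; observed 1. Eliminates G6 stuck-at-1.
Only G4 stuck-at-0 is consistent with every test.

G4 stuck-at-0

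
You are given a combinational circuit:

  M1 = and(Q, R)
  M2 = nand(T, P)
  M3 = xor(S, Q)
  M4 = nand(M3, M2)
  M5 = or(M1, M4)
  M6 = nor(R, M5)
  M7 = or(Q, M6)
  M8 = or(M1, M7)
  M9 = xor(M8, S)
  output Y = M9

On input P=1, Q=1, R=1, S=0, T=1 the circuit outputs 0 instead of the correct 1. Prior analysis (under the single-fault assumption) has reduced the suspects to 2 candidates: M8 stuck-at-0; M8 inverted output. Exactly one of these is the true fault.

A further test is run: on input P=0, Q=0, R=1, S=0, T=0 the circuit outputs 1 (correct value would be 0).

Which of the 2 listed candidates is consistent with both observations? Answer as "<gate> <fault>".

Evaluate each candidate on input P=0, Q=0, R=1, S=0, T=0:
  M8 stuck-at-0: M1=0, M2=1, M3=0, M4=1, M5=1, M6=0, M7=0, M8=0 [stuck-at-0], M9=0 → 0 — eliminated
  M8 inverted output: M1=0, M2=1, M3=0, M4=1, M5=1, M6=0, M7=0, M8=1 [inverted output], M9=1 → 1 — matches
Only M8 inverted output reproduces the observed 1.

M8 inverted output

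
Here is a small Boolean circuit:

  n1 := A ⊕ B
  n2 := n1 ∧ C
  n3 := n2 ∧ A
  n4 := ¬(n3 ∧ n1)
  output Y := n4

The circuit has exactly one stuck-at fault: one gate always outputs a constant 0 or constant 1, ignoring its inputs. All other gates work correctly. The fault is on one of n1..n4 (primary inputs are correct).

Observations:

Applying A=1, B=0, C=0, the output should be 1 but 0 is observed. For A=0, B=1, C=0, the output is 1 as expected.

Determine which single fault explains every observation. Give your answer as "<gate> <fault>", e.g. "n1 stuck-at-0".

Fault-free values for test 1 (A=1, B=0, C=0): n1=1, n2=0, n3=0, n4=1, giving Y=1. Observed 0.
Test 1: faults giving observed 0 are {n2 stuck-at-1, n3 stuck-at-1, n4 stuck-at-0}.
Test 2 (A=0, B=1, C=0): fault-free n1=1, n2=0, n3=0, n4=1 → 1; observed 1. Eliminates n3 stuck-at-1, n4 stuck-at-0.
Only n2 stuck-at-1 is consistent with every test.

n2 stuck-at-1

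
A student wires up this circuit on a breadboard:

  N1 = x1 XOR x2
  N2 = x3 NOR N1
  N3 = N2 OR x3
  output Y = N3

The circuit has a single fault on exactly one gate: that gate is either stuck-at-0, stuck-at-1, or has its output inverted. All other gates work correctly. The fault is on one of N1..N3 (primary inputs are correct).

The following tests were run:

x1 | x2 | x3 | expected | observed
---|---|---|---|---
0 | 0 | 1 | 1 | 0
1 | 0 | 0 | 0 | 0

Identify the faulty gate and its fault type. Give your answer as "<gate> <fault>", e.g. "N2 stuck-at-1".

N3 stuck-at-0

Fault-free values for test 1 (x1=0, x2=0, x3=1): N1=0, N2=0, N3=1, giving Y=1. Observed 0.
Test 1: faults giving observed 0 are {N3 stuck-at-0, N3 inverted output}.
Test 2 (x1=1, x2=0, x3=0): fault-free N1=1, N2=0, N3=0 → 0; observed 0. Eliminates N3 inverted output.
Only N3 stuck-at-0 is consistent with every test.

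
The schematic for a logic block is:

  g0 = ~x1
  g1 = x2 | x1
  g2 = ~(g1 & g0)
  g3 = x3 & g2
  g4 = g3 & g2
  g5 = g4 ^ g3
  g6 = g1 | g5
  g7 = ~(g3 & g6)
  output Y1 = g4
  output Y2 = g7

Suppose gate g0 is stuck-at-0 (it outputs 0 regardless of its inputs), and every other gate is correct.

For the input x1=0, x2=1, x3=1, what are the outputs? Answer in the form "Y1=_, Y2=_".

Y1=1, Y2=0

Propagate with g0 forced: g0=0 [stuck-at-0], g1=1, g2=1, g3=1, g4=1, g5=0, g6=1, g7=0.
So the outputs are Y1=1, Y2=0. (Without the fault they would be Y1=0, Y2=1.)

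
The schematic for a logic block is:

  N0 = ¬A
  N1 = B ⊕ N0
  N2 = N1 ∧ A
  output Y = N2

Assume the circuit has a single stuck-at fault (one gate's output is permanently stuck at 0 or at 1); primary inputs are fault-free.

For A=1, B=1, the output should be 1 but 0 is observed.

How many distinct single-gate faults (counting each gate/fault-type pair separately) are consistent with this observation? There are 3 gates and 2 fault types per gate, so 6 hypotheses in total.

3

Fault-free: N0=0, N1=1, N2=1 → 1. Observed 0.
  N0 stuck-at-0: output 1 ✗
  N0 stuck-at-1: output 0 ✓
  N1 stuck-at-0: output 0 ✓
  N1 stuck-at-1: output 1 ✗
  N2 stuck-at-0: output 0 ✓
  N2 stuck-at-1: output 1 ✗
Consistent faults: {N0 stuck-at-1, N1 stuck-at-0, N2 stuck-at-0} — 3 in all.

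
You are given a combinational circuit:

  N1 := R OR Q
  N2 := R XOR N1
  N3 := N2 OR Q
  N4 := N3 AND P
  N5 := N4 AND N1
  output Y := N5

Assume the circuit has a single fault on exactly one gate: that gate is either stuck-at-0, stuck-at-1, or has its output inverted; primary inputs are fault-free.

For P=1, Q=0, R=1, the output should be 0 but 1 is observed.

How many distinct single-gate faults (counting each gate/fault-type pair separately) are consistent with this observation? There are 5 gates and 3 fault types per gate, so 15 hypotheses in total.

Fault-free: N1=1, N2=0, N3=0, N4=0, N5=0 → 0. Observed 1.
  N1: none of the 3 fault types match ✗
  N2: stuck-at-1, inverted output ✓; others ✗
  N3: stuck-at-1, inverted output ✓; others ✗
  N4: stuck-at-1, inverted output ✓; others ✗
  N5: stuck-at-1, inverted output ✓; others ✗
Consistent faults: {N2 stuck-at-1, N2 inverted output, N3 stuck-at-1, N3 inverted output, N4 stuck-at-1, N4 inverted output, N5 stuck-at-1, N5 inverted output} — 8 in all.

8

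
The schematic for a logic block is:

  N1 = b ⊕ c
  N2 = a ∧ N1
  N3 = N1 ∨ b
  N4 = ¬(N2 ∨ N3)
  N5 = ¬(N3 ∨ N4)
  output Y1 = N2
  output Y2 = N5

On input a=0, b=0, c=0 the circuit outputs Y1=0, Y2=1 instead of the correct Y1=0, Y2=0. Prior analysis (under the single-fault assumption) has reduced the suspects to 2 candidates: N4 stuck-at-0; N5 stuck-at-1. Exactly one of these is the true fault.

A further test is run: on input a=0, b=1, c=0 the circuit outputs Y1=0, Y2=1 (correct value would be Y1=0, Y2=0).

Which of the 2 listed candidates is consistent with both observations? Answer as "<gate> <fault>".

N5 stuck-at-1

Evaluate each candidate on input a=0, b=1, c=0:
  N4 stuck-at-0: N1=1, N2=0, N3=1, N4=0 [stuck-at-0], N5=0 → Y1=0, Y2=0 — eliminated
  N5 stuck-at-1: N1=1, N2=0, N3=1, N4=0, N5=1 [stuck-at-1] → Y1=0, Y2=1 — matches
Only N5 stuck-at-1 reproduces the observed Y1=0, Y2=1.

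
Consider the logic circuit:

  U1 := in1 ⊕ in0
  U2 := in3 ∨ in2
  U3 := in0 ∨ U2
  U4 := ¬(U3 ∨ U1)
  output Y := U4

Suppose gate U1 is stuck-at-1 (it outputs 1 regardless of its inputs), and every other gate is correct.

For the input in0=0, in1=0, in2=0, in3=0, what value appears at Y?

0

Propagate with U1 forced: U1=1 [stuck-at-1], U2=0, U3=0, U4=0.
So Y = 0. (Without the fault it would be 1.)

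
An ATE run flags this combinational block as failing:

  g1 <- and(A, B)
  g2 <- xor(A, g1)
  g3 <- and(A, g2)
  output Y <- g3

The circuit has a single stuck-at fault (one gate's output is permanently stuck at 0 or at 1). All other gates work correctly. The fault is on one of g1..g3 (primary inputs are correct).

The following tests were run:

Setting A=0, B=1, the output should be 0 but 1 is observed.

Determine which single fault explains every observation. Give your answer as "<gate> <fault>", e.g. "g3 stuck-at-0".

Fault-free values for test 1 (A=0, B=1): g1=0, g2=0, g3=0, giving Y=0. Observed 1.
Test 1: faults giving observed 1 are {g3 stuck-at-1}.
Only g3 stuck-at-1 is consistent with every test.

g3 stuck-at-1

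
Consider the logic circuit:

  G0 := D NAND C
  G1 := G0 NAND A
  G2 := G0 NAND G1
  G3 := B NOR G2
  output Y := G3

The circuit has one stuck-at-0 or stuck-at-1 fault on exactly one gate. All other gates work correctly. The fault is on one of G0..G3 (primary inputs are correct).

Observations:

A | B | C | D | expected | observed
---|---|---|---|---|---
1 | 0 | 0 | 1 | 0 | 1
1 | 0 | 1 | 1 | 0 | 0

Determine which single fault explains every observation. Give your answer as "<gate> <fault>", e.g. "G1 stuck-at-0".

Fault-free values for test 1 (A=1, B=0, C=0, D=1): G0=1, G1=0, G2=1, G3=0, giving Y=0. Observed 1.
Test 1: faults giving observed 1 are {G1 stuck-at-1, G2 stuck-at-0, G3 stuck-at-1}.
Test 2 (A=1, B=0, C=1, D=1): fault-free G0=0, G1=1, G2=1, G3=0 → 0; observed 0. Eliminates G2 stuck-at-0, G3 stuck-at-1.
Only G1 stuck-at-1 is consistent with every test.

G1 stuck-at-1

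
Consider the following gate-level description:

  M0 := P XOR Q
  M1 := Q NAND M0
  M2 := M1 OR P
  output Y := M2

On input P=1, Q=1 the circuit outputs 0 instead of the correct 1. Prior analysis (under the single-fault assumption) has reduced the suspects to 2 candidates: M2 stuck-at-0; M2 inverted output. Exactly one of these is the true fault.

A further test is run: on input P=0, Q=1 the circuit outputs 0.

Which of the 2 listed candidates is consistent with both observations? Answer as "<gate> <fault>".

M2 stuck-at-0

Evaluate each candidate on input P=0, Q=1:
  M2 stuck-at-0: M0=1, M1=0, M2=0 [stuck-at-0] → 0 — matches
  M2 inverted output: M0=1, M1=0, M2=1 [inverted output] → 1 — eliminated
Only M2 stuck-at-0 reproduces the observed 0.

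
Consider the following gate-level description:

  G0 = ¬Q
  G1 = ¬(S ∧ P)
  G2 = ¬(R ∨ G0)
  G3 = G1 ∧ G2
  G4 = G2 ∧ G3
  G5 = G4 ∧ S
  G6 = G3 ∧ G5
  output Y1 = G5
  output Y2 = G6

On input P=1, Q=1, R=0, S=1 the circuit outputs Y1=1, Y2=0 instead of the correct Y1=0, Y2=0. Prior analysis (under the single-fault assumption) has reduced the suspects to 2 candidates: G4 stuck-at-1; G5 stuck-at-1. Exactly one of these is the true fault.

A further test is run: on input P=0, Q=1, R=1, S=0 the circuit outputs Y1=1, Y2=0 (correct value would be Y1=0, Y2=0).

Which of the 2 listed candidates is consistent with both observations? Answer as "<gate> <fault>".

Evaluate each candidate on input P=0, Q=1, R=1, S=0:
  G4 stuck-at-1: G0=0, G1=1, G2=0, G3=0, G4=1 [stuck-at-1], G5=0, G6=0 → Y1=0, Y2=0 — eliminated
  G5 stuck-at-1: G0=0, G1=1, G2=0, G3=0, G4=0, G5=1 [stuck-at-1], G6=0 → Y1=1, Y2=0 — matches
Only G5 stuck-at-1 reproduces the observed Y1=1, Y2=0.

G5 stuck-at-1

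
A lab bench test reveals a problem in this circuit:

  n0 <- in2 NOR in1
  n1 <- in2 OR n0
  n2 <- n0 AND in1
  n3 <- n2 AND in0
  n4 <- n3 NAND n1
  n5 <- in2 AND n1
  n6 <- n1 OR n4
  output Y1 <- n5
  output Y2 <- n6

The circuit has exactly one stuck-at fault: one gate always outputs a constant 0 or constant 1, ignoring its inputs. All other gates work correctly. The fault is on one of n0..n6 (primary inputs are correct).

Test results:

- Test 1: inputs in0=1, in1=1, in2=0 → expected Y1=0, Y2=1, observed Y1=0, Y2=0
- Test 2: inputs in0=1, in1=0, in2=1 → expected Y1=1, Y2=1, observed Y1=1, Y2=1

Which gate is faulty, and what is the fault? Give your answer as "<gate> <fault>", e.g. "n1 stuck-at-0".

n4 stuck-at-0

Fault-free values for test 1 (in0=1, in1=1, in2=0): n0=0, n1=0, n2=0, n3=0, n4=1, n5=0, n6=1, giving Y1=0, Y2=1. Observed Y1=0, Y2=0.
Test 1: faults giving observed Y1=0, Y2=0 are {n4 stuck-at-0, n6 stuck-at-0}.
Test 2 (in0=1, in1=0, in2=1): fault-free n0=0, n1=1, n2=0, n3=0, n4=1, n5=1, n6=1 → Y1=1, Y2=1; observed Y1=1, Y2=1. Eliminates n6 stuck-at-0.
Only n4 stuck-at-0 is consistent with every test.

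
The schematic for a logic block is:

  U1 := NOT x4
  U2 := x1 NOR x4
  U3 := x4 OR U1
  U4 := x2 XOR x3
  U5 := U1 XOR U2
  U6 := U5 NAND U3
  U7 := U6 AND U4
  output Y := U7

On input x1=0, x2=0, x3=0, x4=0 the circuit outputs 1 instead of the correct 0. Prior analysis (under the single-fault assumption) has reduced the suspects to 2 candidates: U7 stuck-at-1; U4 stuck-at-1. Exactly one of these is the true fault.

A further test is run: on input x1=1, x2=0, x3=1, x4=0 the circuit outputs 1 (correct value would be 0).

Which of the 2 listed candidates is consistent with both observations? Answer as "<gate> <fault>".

Evaluate each candidate on input x1=1, x2=0, x3=1, x4=0:
  U7 stuck-at-1: U1=1, U2=0, U3=1, U4=1, U5=1, U6=0, U7=1 [stuck-at-1] → 1 — matches
  U4 stuck-at-1: U1=1, U2=0, U3=1, U4=1 [stuck-at-1], U5=1, U6=0, U7=0 → 0 — eliminated
Only U7 stuck-at-1 reproduces the observed 1.

U7 stuck-at-1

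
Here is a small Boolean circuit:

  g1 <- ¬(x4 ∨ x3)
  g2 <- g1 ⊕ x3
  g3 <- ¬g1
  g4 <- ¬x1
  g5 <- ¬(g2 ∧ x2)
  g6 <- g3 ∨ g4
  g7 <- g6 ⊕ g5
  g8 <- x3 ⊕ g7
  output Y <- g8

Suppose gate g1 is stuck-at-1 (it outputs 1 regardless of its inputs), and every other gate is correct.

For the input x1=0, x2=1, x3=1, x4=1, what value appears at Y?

Propagate with g1 forced: g1=1 [stuck-at-1], g2=0, g3=0, g4=1, g5=1, g6=1, g7=0, g8=1.
So Y = 1. (Without the fault it would be 0.)

1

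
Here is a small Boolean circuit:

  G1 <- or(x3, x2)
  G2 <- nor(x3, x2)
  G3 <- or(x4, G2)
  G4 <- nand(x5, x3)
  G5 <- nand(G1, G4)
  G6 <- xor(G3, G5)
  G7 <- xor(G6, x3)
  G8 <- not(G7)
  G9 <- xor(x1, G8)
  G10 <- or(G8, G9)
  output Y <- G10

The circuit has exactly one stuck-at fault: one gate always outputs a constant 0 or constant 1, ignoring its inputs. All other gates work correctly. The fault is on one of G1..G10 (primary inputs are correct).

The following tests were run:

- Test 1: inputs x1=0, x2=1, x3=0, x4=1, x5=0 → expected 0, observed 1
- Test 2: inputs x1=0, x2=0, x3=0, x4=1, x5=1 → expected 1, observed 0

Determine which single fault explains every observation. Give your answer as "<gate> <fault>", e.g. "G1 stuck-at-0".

G3 stuck-at-0

Fault-free values for test 1 (x1=0, x2=1, x3=0, x4=1, x5=0): G1=1, G2=0, G3=1, G4=1, G5=0, G6=1, G7=1, G8=0, G9=0, G10=0, giving Y=0. Observed 1.
Test 1: faults giving observed 1 are {G1 stuck-at-0, G3 stuck-at-0, G4 stuck-at-0, G5 stuck-at-1, G6 stuck-at-0, G7 stuck-at-0, G8 stuck-at-1, G9 stuck-at-1, G10 stuck-at-1}.
Test 2 (x1=0, x2=0, x3=0, x4=1, x5=1): fault-free G1=0, G2=1, G3=1, G4=1, G5=1, G6=0, G7=0, G8=1, G9=1, G10=1 → 1; observed 0. Eliminates G1 stuck-at-0, G4 stuck-at-0, G5 stuck-at-1, G6 stuck-at-0, G7 stuck-at-0, G8 stuck-at-1, G9 stuck-at-1, G10 stuck-at-1.
Only G3 stuck-at-0 is consistent with every test.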